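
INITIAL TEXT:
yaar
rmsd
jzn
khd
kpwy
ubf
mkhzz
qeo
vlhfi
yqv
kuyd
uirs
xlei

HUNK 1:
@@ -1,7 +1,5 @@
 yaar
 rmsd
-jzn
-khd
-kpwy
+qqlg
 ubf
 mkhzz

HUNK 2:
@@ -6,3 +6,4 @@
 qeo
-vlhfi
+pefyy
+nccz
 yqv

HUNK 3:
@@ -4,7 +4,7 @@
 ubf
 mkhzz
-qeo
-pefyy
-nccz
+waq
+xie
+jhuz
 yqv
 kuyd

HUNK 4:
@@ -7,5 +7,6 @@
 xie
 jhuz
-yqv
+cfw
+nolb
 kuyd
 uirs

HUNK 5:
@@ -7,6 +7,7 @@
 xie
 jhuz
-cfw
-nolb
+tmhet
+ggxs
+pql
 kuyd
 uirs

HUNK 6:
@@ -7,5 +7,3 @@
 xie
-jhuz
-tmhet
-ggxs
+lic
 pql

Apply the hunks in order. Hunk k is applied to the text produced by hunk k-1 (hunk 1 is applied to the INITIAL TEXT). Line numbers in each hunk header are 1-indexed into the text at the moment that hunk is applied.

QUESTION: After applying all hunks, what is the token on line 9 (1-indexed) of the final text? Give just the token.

Hunk 1: at line 1 remove [jzn,khd,kpwy] add [qqlg] -> 11 lines: yaar rmsd qqlg ubf mkhzz qeo vlhfi yqv kuyd uirs xlei
Hunk 2: at line 6 remove [vlhfi] add [pefyy,nccz] -> 12 lines: yaar rmsd qqlg ubf mkhzz qeo pefyy nccz yqv kuyd uirs xlei
Hunk 3: at line 4 remove [qeo,pefyy,nccz] add [waq,xie,jhuz] -> 12 lines: yaar rmsd qqlg ubf mkhzz waq xie jhuz yqv kuyd uirs xlei
Hunk 4: at line 7 remove [yqv] add [cfw,nolb] -> 13 lines: yaar rmsd qqlg ubf mkhzz waq xie jhuz cfw nolb kuyd uirs xlei
Hunk 5: at line 7 remove [cfw,nolb] add [tmhet,ggxs,pql] -> 14 lines: yaar rmsd qqlg ubf mkhzz waq xie jhuz tmhet ggxs pql kuyd uirs xlei
Hunk 6: at line 7 remove [jhuz,tmhet,ggxs] add [lic] -> 12 lines: yaar rmsd qqlg ubf mkhzz waq xie lic pql kuyd uirs xlei
Final line 9: pql

Answer: pql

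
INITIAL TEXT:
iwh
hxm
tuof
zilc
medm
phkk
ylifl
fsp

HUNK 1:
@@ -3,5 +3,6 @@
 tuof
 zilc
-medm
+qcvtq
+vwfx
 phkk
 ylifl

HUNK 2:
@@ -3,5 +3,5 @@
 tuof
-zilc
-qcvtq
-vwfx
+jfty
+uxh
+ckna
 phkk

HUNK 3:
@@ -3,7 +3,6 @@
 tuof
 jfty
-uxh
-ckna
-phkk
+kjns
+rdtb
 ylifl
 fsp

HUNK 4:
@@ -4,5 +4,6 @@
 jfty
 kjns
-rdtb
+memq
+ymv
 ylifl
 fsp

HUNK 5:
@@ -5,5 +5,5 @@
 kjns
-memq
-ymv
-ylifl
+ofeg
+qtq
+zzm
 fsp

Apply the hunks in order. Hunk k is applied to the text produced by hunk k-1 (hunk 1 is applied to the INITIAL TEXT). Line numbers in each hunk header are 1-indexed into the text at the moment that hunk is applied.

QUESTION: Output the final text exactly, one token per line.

Answer: iwh
hxm
tuof
jfty
kjns
ofeg
qtq
zzm
fsp

Derivation:
Hunk 1: at line 3 remove [medm] add [qcvtq,vwfx] -> 9 lines: iwh hxm tuof zilc qcvtq vwfx phkk ylifl fsp
Hunk 2: at line 3 remove [zilc,qcvtq,vwfx] add [jfty,uxh,ckna] -> 9 lines: iwh hxm tuof jfty uxh ckna phkk ylifl fsp
Hunk 3: at line 3 remove [uxh,ckna,phkk] add [kjns,rdtb] -> 8 lines: iwh hxm tuof jfty kjns rdtb ylifl fsp
Hunk 4: at line 4 remove [rdtb] add [memq,ymv] -> 9 lines: iwh hxm tuof jfty kjns memq ymv ylifl fsp
Hunk 5: at line 5 remove [memq,ymv,ylifl] add [ofeg,qtq,zzm] -> 9 lines: iwh hxm tuof jfty kjns ofeg qtq zzm fsp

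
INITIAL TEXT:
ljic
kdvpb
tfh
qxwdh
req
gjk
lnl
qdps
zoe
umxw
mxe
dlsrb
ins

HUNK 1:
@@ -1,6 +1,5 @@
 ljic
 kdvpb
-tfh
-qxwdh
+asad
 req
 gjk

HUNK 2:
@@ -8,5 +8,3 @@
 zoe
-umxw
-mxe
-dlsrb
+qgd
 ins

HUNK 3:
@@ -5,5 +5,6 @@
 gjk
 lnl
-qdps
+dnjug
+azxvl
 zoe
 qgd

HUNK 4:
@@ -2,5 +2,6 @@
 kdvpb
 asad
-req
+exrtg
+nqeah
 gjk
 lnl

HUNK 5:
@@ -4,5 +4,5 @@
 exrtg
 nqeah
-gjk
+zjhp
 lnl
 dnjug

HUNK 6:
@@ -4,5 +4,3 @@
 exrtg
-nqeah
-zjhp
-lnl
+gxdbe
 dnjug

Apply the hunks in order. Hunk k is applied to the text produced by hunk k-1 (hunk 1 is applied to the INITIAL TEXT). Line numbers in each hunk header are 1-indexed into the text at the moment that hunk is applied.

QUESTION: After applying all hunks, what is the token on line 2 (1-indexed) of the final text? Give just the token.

Answer: kdvpb

Derivation:
Hunk 1: at line 1 remove [tfh,qxwdh] add [asad] -> 12 lines: ljic kdvpb asad req gjk lnl qdps zoe umxw mxe dlsrb ins
Hunk 2: at line 8 remove [umxw,mxe,dlsrb] add [qgd] -> 10 lines: ljic kdvpb asad req gjk lnl qdps zoe qgd ins
Hunk 3: at line 5 remove [qdps] add [dnjug,azxvl] -> 11 lines: ljic kdvpb asad req gjk lnl dnjug azxvl zoe qgd ins
Hunk 4: at line 2 remove [req] add [exrtg,nqeah] -> 12 lines: ljic kdvpb asad exrtg nqeah gjk lnl dnjug azxvl zoe qgd ins
Hunk 5: at line 4 remove [gjk] add [zjhp] -> 12 lines: ljic kdvpb asad exrtg nqeah zjhp lnl dnjug azxvl zoe qgd ins
Hunk 6: at line 4 remove [nqeah,zjhp,lnl] add [gxdbe] -> 10 lines: ljic kdvpb asad exrtg gxdbe dnjug azxvl zoe qgd ins
Final line 2: kdvpb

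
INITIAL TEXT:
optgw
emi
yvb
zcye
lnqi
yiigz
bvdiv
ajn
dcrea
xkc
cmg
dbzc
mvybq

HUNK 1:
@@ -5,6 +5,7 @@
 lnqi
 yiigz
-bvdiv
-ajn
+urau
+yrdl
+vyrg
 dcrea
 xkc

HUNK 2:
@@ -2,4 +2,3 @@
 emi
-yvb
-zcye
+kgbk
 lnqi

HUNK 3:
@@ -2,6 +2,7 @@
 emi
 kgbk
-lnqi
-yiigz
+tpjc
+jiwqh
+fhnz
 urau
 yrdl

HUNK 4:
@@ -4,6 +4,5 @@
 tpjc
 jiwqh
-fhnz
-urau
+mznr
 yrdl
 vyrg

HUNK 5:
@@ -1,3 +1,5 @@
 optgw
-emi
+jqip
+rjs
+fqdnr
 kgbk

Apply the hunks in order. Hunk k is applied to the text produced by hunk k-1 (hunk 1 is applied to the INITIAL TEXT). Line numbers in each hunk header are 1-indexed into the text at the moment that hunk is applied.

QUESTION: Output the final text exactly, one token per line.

Answer: optgw
jqip
rjs
fqdnr
kgbk
tpjc
jiwqh
mznr
yrdl
vyrg
dcrea
xkc
cmg
dbzc
mvybq

Derivation:
Hunk 1: at line 5 remove [bvdiv,ajn] add [urau,yrdl,vyrg] -> 14 lines: optgw emi yvb zcye lnqi yiigz urau yrdl vyrg dcrea xkc cmg dbzc mvybq
Hunk 2: at line 2 remove [yvb,zcye] add [kgbk] -> 13 lines: optgw emi kgbk lnqi yiigz urau yrdl vyrg dcrea xkc cmg dbzc mvybq
Hunk 3: at line 2 remove [lnqi,yiigz] add [tpjc,jiwqh,fhnz] -> 14 lines: optgw emi kgbk tpjc jiwqh fhnz urau yrdl vyrg dcrea xkc cmg dbzc mvybq
Hunk 4: at line 4 remove [fhnz,urau] add [mznr] -> 13 lines: optgw emi kgbk tpjc jiwqh mznr yrdl vyrg dcrea xkc cmg dbzc mvybq
Hunk 5: at line 1 remove [emi] add [jqip,rjs,fqdnr] -> 15 lines: optgw jqip rjs fqdnr kgbk tpjc jiwqh mznr yrdl vyrg dcrea xkc cmg dbzc mvybq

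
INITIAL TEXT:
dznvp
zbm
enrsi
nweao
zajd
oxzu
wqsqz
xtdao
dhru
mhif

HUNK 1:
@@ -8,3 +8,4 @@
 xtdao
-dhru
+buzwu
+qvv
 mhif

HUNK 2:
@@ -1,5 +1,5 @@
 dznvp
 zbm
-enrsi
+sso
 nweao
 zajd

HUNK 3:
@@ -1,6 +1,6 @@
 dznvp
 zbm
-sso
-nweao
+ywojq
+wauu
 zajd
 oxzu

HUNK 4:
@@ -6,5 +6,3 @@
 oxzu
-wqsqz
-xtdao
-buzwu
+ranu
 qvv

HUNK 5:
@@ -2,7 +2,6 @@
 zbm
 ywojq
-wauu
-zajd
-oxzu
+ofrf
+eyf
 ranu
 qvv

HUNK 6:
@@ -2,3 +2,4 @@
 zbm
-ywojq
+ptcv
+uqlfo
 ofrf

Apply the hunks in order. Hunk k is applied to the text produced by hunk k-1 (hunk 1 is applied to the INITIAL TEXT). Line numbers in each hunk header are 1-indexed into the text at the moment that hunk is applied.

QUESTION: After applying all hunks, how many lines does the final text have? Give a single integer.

Answer: 9

Derivation:
Hunk 1: at line 8 remove [dhru] add [buzwu,qvv] -> 11 lines: dznvp zbm enrsi nweao zajd oxzu wqsqz xtdao buzwu qvv mhif
Hunk 2: at line 1 remove [enrsi] add [sso] -> 11 lines: dznvp zbm sso nweao zajd oxzu wqsqz xtdao buzwu qvv mhif
Hunk 3: at line 1 remove [sso,nweao] add [ywojq,wauu] -> 11 lines: dznvp zbm ywojq wauu zajd oxzu wqsqz xtdao buzwu qvv mhif
Hunk 4: at line 6 remove [wqsqz,xtdao,buzwu] add [ranu] -> 9 lines: dznvp zbm ywojq wauu zajd oxzu ranu qvv mhif
Hunk 5: at line 2 remove [wauu,zajd,oxzu] add [ofrf,eyf] -> 8 lines: dznvp zbm ywojq ofrf eyf ranu qvv mhif
Hunk 6: at line 2 remove [ywojq] add [ptcv,uqlfo] -> 9 lines: dznvp zbm ptcv uqlfo ofrf eyf ranu qvv mhif
Final line count: 9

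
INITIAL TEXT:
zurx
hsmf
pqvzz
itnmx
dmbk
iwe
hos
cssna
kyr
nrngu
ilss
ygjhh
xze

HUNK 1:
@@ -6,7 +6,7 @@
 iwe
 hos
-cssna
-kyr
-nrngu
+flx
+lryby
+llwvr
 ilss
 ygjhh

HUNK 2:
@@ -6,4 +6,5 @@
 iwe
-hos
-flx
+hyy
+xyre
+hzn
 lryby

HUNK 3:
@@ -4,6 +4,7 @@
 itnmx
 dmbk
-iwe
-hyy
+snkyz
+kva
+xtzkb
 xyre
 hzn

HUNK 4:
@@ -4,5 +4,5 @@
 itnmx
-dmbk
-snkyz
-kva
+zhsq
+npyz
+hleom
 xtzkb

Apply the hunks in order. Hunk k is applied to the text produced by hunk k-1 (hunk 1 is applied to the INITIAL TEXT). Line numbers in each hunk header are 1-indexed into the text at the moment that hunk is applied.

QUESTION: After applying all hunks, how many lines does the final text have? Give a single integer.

Answer: 15

Derivation:
Hunk 1: at line 6 remove [cssna,kyr,nrngu] add [flx,lryby,llwvr] -> 13 lines: zurx hsmf pqvzz itnmx dmbk iwe hos flx lryby llwvr ilss ygjhh xze
Hunk 2: at line 6 remove [hos,flx] add [hyy,xyre,hzn] -> 14 lines: zurx hsmf pqvzz itnmx dmbk iwe hyy xyre hzn lryby llwvr ilss ygjhh xze
Hunk 3: at line 4 remove [iwe,hyy] add [snkyz,kva,xtzkb] -> 15 lines: zurx hsmf pqvzz itnmx dmbk snkyz kva xtzkb xyre hzn lryby llwvr ilss ygjhh xze
Hunk 4: at line 4 remove [dmbk,snkyz,kva] add [zhsq,npyz,hleom] -> 15 lines: zurx hsmf pqvzz itnmx zhsq npyz hleom xtzkb xyre hzn lryby llwvr ilss ygjhh xze
Final line count: 15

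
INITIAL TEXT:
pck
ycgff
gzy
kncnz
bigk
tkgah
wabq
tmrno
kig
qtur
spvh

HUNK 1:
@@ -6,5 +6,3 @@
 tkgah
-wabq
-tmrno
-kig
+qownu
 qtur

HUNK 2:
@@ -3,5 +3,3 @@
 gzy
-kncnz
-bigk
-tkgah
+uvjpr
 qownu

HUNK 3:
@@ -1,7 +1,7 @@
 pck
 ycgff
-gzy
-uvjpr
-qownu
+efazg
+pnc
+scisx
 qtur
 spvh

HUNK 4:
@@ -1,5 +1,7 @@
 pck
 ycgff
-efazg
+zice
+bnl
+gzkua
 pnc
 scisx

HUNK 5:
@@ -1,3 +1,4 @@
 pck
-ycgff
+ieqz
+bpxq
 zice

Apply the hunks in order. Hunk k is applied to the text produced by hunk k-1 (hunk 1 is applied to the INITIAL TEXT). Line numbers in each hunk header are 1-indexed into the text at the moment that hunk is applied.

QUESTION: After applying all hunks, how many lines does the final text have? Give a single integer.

Hunk 1: at line 6 remove [wabq,tmrno,kig] add [qownu] -> 9 lines: pck ycgff gzy kncnz bigk tkgah qownu qtur spvh
Hunk 2: at line 3 remove [kncnz,bigk,tkgah] add [uvjpr] -> 7 lines: pck ycgff gzy uvjpr qownu qtur spvh
Hunk 3: at line 1 remove [gzy,uvjpr,qownu] add [efazg,pnc,scisx] -> 7 lines: pck ycgff efazg pnc scisx qtur spvh
Hunk 4: at line 1 remove [efazg] add [zice,bnl,gzkua] -> 9 lines: pck ycgff zice bnl gzkua pnc scisx qtur spvh
Hunk 5: at line 1 remove [ycgff] add [ieqz,bpxq] -> 10 lines: pck ieqz bpxq zice bnl gzkua pnc scisx qtur spvh
Final line count: 10

Answer: 10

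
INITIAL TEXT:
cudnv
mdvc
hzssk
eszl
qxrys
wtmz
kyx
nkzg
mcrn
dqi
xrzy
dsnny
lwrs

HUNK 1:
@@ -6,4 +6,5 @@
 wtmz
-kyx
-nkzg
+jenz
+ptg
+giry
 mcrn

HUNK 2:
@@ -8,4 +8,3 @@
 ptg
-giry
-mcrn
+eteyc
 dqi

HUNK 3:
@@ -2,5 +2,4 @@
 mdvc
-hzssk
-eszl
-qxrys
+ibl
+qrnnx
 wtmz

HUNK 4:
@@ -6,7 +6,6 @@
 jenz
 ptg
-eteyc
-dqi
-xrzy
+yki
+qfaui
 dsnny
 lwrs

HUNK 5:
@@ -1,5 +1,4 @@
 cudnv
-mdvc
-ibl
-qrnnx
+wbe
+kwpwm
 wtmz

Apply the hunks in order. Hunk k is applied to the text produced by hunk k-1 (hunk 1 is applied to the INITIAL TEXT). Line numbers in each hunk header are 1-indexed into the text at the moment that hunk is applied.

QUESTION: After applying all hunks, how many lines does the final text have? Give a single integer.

Answer: 10

Derivation:
Hunk 1: at line 6 remove [kyx,nkzg] add [jenz,ptg,giry] -> 14 lines: cudnv mdvc hzssk eszl qxrys wtmz jenz ptg giry mcrn dqi xrzy dsnny lwrs
Hunk 2: at line 8 remove [giry,mcrn] add [eteyc] -> 13 lines: cudnv mdvc hzssk eszl qxrys wtmz jenz ptg eteyc dqi xrzy dsnny lwrs
Hunk 3: at line 2 remove [hzssk,eszl,qxrys] add [ibl,qrnnx] -> 12 lines: cudnv mdvc ibl qrnnx wtmz jenz ptg eteyc dqi xrzy dsnny lwrs
Hunk 4: at line 6 remove [eteyc,dqi,xrzy] add [yki,qfaui] -> 11 lines: cudnv mdvc ibl qrnnx wtmz jenz ptg yki qfaui dsnny lwrs
Hunk 5: at line 1 remove [mdvc,ibl,qrnnx] add [wbe,kwpwm] -> 10 lines: cudnv wbe kwpwm wtmz jenz ptg yki qfaui dsnny lwrs
Final line count: 10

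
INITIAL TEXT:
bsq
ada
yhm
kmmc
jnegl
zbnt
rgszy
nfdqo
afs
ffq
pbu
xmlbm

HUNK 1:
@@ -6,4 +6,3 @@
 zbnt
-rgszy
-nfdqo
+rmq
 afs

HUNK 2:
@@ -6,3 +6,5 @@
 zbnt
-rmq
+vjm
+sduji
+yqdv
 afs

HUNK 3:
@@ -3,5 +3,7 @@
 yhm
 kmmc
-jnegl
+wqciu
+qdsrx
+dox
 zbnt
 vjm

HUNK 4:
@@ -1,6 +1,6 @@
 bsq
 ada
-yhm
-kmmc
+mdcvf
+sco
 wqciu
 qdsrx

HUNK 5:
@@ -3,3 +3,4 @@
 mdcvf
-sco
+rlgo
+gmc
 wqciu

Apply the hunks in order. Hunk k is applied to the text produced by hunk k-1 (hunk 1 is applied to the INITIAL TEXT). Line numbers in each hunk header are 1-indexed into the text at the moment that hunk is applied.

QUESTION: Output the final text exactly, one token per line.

Answer: bsq
ada
mdcvf
rlgo
gmc
wqciu
qdsrx
dox
zbnt
vjm
sduji
yqdv
afs
ffq
pbu
xmlbm

Derivation:
Hunk 1: at line 6 remove [rgszy,nfdqo] add [rmq] -> 11 lines: bsq ada yhm kmmc jnegl zbnt rmq afs ffq pbu xmlbm
Hunk 2: at line 6 remove [rmq] add [vjm,sduji,yqdv] -> 13 lines: bsq ada yhm kmmc jnegl zbnt vjm sduji yqdv afs ffq pbu xmlbm
Hunk 3: at line 3 remove [jnegl] add [wqciu,qdsrx,dox] -> 15 lines: bsq ada yhm kmmc wqciu qdsrx dox zbnt vjm sduji yqdv afs ffq pbu xmlbm
Hunk 4: at line 1 remove [yhm,kmmc] add [mdcvf,sco] -> 15 lines: bsq ada mdcvf sco wqciu qdsrx dox zbnt vjm sduji yqdv afs ffq pbu xmlbm
Hunk 5: at line 3 remove [sco] add [rlgo,gmc] -> 16 lines: bsq ada mdcvf rlgo gmc wqciu qdsrx dox zbnt vjm sduji yqdv afs ffq pbu xmlbm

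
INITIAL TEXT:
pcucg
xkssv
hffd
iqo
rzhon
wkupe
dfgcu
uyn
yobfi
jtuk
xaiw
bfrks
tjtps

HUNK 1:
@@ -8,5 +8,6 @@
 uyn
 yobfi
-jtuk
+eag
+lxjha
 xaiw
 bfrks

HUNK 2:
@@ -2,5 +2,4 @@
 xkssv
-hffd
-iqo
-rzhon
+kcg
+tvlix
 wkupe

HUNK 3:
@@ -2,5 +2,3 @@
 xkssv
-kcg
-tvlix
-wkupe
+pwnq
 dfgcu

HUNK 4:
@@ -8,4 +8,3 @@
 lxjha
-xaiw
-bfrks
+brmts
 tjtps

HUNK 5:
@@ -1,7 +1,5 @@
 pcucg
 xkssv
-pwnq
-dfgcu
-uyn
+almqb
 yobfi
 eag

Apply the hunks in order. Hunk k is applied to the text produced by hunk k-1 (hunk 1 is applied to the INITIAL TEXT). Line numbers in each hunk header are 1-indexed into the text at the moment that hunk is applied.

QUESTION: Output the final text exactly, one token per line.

Hunk 1: at line 8 remove [jtuk] add [eag,lxjha] -> 14 lines: pcucg xkssv hffd iqo rzhon wkupe dfgcu uyn yobfi eag lxjha xaiw bfrks tjtps
Hunk 2: at line 2 remove [hffd,iqo,rzhon] add [kcg,tvlix] -> 13 lines: pcucg xkssv kcg tvlix wkupe dfgcu uyn yobfi eag lxjha xaiw bfrks tjtps
Hunk 3: at line 2 remove [kcg,tvlix,wkupe] add [pwnq] -> 11 lines: pcucg xkssv pwnq dfgcu uyn yobfi eag lxjha xaiw bfrks tjtps
Hunk 4: at line 8 remove [xaiw,bfrks] add [brmts] -> 10 lines: pcucg xkssv pwnq dfgcu uyn yobfi eag lxjha brmts tjtps
Hunk 5: at line 1 remove [pwnq,dfgcu,uyn] add [almqb] -> 8 lines: pcucg xkssv almqb yobfi eag lxjha brmts tjtps

Answer: pcucg
xkssv
almqb
yobfi
eag
lxjha
brmts
tjtps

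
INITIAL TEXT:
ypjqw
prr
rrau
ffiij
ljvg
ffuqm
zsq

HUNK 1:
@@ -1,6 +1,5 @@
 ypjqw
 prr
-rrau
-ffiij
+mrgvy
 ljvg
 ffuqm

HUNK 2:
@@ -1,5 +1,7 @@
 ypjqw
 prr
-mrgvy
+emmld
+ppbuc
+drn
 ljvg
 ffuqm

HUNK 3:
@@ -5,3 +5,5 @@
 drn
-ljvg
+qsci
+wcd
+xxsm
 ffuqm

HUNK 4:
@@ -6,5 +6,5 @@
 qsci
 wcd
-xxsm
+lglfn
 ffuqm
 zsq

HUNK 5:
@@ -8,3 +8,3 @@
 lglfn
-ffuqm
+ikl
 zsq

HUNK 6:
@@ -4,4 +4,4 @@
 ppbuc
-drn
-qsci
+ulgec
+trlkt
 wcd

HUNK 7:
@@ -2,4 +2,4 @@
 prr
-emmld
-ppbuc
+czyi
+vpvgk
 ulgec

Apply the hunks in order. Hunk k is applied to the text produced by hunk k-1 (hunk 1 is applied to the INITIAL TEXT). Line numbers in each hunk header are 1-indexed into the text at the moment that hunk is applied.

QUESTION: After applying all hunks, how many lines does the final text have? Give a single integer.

Hunk 1: at line 1 remove [rrau,ffiij] add [mrgvy] -> 6 lines: ypjqw prr mrgvy ljvg ffuqm zsq
Hunk 2: at line 1 remove [mrgvy] add [emmld,ppbuc,drn] -> 8 lines: ypjqw prr emmld ppbuc drn ljvg ffuqm zsq
Hunk 3: at line 5 remove [ljvg] add [qsci,wcd,xxsm] -> 10 lines: ypjqw prr emmld ppbuc drn qsci wcd xxsm ffuqm zsq
Hunk 4: at line 6 remove [xxsm] add [lglfn] -> 10 lines: ypjqw prr emmld ppbuc drn qsci wcd lglfn ffuqm zsq
Hunk 5: at line 8 remove [ffuqm] add [ikl] -> 10 lines: ypjqw prr emmld ppbuc drn qsci wcd lglfn ikl zsq
Hunk 6: at line 4 remove [drn,qsci] add [ulgec,trlkt] -> 10 lines: ypjqw prr emmld ppbuc ulgec trlkt wcd lglfn ikl zsq
Hunk 7: at line 2 remove [emmld,ppbuc] add [czyi,vpvgk] -> 10 lines: ypjqw prr czyi vpvgk ulgec trlkt wcd lglfn ikl zsq
Final line count: 10

Answer: 10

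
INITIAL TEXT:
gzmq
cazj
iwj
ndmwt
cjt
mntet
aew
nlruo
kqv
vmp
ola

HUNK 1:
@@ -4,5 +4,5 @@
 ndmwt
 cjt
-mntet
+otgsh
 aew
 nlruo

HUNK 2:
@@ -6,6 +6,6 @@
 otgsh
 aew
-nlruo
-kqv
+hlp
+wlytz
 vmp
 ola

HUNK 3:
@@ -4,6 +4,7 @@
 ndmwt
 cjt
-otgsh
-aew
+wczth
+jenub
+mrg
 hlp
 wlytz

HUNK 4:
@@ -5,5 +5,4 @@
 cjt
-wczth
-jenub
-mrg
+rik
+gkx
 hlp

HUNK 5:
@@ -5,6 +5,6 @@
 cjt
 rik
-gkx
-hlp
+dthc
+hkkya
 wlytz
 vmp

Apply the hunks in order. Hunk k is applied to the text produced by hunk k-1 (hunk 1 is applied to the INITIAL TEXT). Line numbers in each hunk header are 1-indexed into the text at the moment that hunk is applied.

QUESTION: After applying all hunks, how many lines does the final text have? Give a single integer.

Hunk 1: at line 4 remove [mntet] add [otgsh] -> 11 lines: gzmq cazj iwj ndmwt cjt otgsh aew nlruo kqv vmp ola
Hunk 2: at line 6 remove [nlruo,kqv] add [hlp,wlytz] -> 11 lines: gzmq cazj iwj ndmwt cjt otgsh aew hlp wlytz vmp ola
Hunk 3: at line 4 remove [otgsh,aew] add [wczth,jenub,mrg] -> 12 lines: gzmq cazj iwj ndmwt cjt wczth jenub mrg hlp wlytz vmp ola
Hunk 4: at line 5 remove [wczth,jenub,mrg] add [rik,gkx] -> 11 lines: gzmq cazj iwj ndmwt cjt rik gkx hlp wlytz vmp ola
Hunk 5: at line 5 remove [gkx,hlp] add [dthc,hkkya] -> 11 lines: gzmq cazj iwj ndmwt cjt rik dthc hkkya wlytz vmp ola
Final line count: 11

Answer: 11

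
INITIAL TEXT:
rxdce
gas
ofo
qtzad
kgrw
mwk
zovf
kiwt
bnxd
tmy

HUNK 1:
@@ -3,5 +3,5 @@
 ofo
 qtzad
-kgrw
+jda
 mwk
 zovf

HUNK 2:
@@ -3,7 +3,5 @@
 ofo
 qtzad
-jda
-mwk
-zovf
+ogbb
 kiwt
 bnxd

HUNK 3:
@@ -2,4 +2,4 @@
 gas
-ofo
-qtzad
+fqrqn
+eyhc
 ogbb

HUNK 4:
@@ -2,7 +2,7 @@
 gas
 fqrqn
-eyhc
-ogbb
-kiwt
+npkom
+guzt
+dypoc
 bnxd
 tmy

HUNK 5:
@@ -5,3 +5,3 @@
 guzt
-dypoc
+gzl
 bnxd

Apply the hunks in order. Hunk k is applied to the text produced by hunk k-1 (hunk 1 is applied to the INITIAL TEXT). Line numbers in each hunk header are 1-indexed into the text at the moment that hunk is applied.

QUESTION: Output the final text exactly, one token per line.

Answer: rxdce
gas
fqrqn
npkom
guzt
gzl
bnxd
tmy

Derivation:
Hunk 1: at line 3 remove [kgrw] add [jda] -> 10 lines: rxdce gas ofo qtzad jda mwk zovf kiwt bnxd tmy
Hunk 2: at line 3 remove [jda,mwk,zovf] add [ogbb] -> 8 lines: rxdce gas ofo qtzad ogbb kiwt bnxd tmy
Hunk 3: at line 2 remove [ofo,qtzad] add [fqrqn,eyhc] -> 8 lines: rxdce gas fqrqn eyhc ogbb kiwt bnxd tmy
Hunk 4: at line 2 remove [eyhc,ogbb,kiwt] add [npkom,guzt,dypoc] -> 8 lines: rxdce gas fqrqn npkom guzt dypoc bnxd tmy
Hunk 5: at line 5 remove [dypoc] add [gzl] -> 8 lines: rxdce gas fqrqn npkom guzt gzl bnxd tmy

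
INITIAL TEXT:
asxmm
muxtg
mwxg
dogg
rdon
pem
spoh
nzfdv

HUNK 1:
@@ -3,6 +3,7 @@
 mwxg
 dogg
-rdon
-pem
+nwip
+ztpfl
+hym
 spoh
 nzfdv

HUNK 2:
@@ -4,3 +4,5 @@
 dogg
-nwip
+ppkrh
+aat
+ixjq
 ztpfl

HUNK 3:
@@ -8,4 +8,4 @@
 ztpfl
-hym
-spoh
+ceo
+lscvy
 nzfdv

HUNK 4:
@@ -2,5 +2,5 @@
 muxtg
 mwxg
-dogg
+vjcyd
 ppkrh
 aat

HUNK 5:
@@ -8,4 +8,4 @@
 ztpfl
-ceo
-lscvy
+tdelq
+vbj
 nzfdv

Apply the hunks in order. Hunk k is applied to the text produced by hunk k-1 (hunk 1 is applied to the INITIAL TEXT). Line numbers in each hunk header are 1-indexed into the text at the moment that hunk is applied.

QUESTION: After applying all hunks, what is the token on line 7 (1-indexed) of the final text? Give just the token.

Hunk 1: at line 3 remove [rdon,pem] add [nwip,ztpfl,hym] -> 9 lines: asxmm muxtg mwxg dogg nwip ztpfl hym spoh nzfdv
Hunk 2: at line 4 remove [nwip] add [ppkrh,aat,ixjq] -> 11 lines: asxmm muxtg mwxg dogg ppkrh aat ixjq ztpfl hym spoh nzfdv
Hunk 3: at line 8 remove [hym,spoh] add [ceo,lscvy] -> 11 lines: asxmm muxtg mwxg dogg ppkrh aat ixjq ztpfl ceo lscvy nzfdv
Hunk 4: at line 2 remove [dogg] add [vjcyd] -> 11 lines: asxmm muxtg mwxg vjcyd ppkrh aat ixjq ztpfl ceo lscvy nzfdv
Hunk 5: at line 8 remove [ceo,lscvy] add [tdelq,vbj] -> 11 lines: asxmm muxtg mwxg vjcyd ppkrh aat ixjq ztpfl tdelq vbj nzfdv
Final line 7: ixjq

Answer: ixjq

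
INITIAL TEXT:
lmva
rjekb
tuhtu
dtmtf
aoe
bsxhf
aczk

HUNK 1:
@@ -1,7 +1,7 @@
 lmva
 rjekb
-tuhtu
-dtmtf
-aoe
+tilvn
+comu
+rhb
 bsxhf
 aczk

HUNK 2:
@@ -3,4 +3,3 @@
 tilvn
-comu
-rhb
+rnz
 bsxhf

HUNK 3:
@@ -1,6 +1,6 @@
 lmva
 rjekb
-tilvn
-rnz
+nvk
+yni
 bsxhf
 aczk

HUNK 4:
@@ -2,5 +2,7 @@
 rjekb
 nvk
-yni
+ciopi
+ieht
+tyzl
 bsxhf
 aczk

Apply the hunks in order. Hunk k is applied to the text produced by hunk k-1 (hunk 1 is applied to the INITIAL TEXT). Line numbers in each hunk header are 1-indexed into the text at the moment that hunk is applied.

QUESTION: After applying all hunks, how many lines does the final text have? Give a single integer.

Answer: 8

Derivation:
Hunk 1: at line 1 remove [tuhtu,dtmtf,aoe] add [tilvn,comu,rhb] -> 7 lines: lmva rjekb tilvn comu rhb bsxhf aczk
Hunk 2: at line 3 remove [comu,rhb] add [rnz] -> 6 lines: lmva rjekb tilvn rnz bsxhf aczk
Hunk 3: at line 1 remove [tilvn,rnz] add [nvk,yni] -> 6 lines: lmva rjekb nvk yni bsxhf aczk
Hunk 4: at line 2 remove [yni] add [ciopi,ieht,tyzl] -> 8 lines: lmva rjekb nvk ciopi ieht tyzl bsxhf aczk
Final line count: 8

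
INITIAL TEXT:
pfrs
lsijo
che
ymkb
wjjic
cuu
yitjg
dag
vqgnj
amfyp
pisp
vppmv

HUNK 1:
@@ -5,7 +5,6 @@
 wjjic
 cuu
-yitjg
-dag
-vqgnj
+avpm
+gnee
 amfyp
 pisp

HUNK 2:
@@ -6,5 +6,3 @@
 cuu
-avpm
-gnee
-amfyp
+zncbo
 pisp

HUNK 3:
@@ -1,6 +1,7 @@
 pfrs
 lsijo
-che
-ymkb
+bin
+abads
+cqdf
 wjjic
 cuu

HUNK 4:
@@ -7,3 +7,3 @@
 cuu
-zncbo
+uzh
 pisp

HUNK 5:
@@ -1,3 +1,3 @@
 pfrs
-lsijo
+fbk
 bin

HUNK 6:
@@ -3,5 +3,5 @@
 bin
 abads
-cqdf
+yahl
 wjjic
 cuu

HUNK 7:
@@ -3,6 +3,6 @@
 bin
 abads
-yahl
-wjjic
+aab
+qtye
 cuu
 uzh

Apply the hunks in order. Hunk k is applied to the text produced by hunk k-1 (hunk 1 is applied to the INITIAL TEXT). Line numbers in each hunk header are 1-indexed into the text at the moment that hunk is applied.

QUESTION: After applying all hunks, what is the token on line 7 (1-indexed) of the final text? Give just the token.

Hunk 1: at line 5 remove [yitjg,dag,vqgnj] add [avpm,gnee] -> 11 lines: pfrs lsijo che ymkb wjjic cuu avpm gnee amfyp pisp vppmv
Hunk 2: at line 6 remove [avpm,gnee,amfyp] add [zncbo] -> 9 lines: pfrs lsijo che ymkb wjjic cuu zncbo pisp vppmv
Hunk 3: at line 1 remove [che,ymkb] add [bin,abads,cqdf] -> 10 lines: pfrs lsijo bin abads cqdf wjjic cuu zncbo pisp vppmv
Hunk 4: at line 7 remove [zncbo] add [uzh] -> 10 lines: pfrs lsijo bin abads cqdf wjjic cuu uzh pisp vppmv
Hunk 5: at line 1 remove [lsijo] add [fbk] -> 10 lines: pfrs fbk bin abads cqdf wjjic cuu uzh pisp vppmv
Hunk 6: at line 3 remove [cqdf] add [yahl] -> 10 lines: pfrs fbk bin abads yahl wjjic cuu uzh pisp vppmv
Hunk 7: at line 3 remove [yahl,wjjic] add [aab,qtye] -> 10 lines: pfrs fbk bin abads aab qtye cuu uzh pisp vppmv
Final line 7: cuu

Answer: cuu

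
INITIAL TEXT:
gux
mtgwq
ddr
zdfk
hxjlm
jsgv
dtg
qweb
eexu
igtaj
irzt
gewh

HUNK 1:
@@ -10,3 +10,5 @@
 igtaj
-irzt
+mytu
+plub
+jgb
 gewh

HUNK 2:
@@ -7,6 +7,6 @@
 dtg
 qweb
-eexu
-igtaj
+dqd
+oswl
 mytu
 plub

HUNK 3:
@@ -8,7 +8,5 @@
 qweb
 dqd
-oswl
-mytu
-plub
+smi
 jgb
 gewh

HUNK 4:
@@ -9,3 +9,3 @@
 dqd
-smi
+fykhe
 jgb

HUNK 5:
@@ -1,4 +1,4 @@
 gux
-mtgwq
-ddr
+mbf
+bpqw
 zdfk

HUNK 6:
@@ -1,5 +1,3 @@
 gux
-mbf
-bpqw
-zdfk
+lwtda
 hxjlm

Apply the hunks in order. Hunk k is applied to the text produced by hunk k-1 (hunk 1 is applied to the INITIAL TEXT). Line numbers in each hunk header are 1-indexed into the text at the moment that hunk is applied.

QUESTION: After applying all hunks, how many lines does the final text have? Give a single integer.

Answer: 10

Derivation:
Hunk 1: at line 10 remove [irzt] add [mytu,plub,jgb] -> 14 lines: gux mtgwq ddr zdfk hxjlm jsgv dtg qweb eexu igtaj mytu plub jgb gewh
Hunk 2: at line 7 remove [eexu,igtaj] add [dqd,oswl] -> 14 lines: gux mtgwq ddr zdfk hxjlm jsgv dtg qweb dqd oswl mytu plub jgb gewh
Hunk 3: at line 8 remove [oswl,mytu,plub] add [smi] -> 12 lines: gux mtgwq ddr zdfk hxjlm jsgv dtg qweb dqd smi jgb gewh
Hunk 4: at line 9 remove [smi] add [fykhe] -> 12 lines: gux mtgwq ddr zdfk hxjlm jsgv dtg qweb dqd fykhe jgb gewh
Hunk 5: at line 1 remove [mtgwq,ddr] add [mbf,bpqw] -> 12 lines: gux mbf bpqw zdfk hxjlm jsgv dtg qweb dqd fykhe jgb gewh
Hunk 6: at line 1 remove [mbf,bpqw,zdfk] add [lwtda] -> 10 lines: gux lwtda hxjlm jsgv dtg qweb dqd fykhe jgb gewh
Final line count: 10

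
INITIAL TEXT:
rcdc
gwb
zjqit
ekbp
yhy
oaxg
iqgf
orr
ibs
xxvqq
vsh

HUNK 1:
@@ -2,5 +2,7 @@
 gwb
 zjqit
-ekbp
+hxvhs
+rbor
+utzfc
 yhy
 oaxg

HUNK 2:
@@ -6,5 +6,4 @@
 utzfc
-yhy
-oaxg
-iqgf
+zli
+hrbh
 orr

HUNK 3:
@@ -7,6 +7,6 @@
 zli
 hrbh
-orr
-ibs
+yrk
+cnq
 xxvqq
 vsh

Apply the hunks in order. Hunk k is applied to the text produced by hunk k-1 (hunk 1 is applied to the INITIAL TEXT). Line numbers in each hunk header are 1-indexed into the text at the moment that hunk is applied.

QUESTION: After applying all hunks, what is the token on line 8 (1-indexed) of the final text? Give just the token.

Answer: hrbh

Derivation:
Hunk 1: at line 2 remove [ekbp] add [hxvhs,rbor,utzfc] -> 13 lines: rcdc gwb zjqit hxvhs rbor utzfc yhy oaxg iqgf orr ibs xxvqq vsh
Hunk 2: at line 6 remove [yhy,oaxg,iqgf] add [zli,hrbh] -> 12 lines: rcdc gwb zjqit hxvhs rbor utzfc zli hrbh orr ibs xxvqq vsh
Hunk 3: at line 7 remove [orr,ibs] add [yrk,cnq] -> 12 lines: rcdc gwb zjqit hxvhs rbor utzfc zli hrbh yrk cnq xxvqq vsh
Final line 8: hrbh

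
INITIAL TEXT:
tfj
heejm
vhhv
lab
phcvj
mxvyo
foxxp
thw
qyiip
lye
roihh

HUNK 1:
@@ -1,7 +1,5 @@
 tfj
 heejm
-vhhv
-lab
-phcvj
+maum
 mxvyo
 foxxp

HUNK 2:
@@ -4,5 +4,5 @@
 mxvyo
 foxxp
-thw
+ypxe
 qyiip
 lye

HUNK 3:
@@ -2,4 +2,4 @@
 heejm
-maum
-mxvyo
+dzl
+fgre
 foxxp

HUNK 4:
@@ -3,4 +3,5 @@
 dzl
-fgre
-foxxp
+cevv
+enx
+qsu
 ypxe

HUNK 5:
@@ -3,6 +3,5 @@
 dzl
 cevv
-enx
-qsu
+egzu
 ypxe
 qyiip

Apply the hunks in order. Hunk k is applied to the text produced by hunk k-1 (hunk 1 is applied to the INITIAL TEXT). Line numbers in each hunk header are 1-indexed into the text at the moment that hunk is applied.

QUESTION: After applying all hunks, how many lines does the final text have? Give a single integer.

Answer: 9

Derivation:
Hunk 1: at line 1 remove [vhhv,lab,phcvj] add [maum] -> 9 lines: tfj heejm maum mxvyo foxxp thw qyiip lye roihh
Hunk 2: at line 4 remove [thw] add [ypxe] -> 9 lines: tfj heejm maum mxvyo foxxp ypxe qyiip lye roihh
Hunk 3: at line 2 remove [maum,mxvyo] add [dzl,fgre] -> 9 lines: tfj heejm dzl fgre foxxp ypxe qyiip lye roihh
Hunk 4: at line 3 remove [fgre,foxxp] add [cevv,enx,qsu] -> 10 lines: tfj heejm dzl cevv enx qsu ypxe qyiip lye roihh
Hunk 5: at line 3 remove [enx,qsu] add [egzu] -> 9 lines: tfj heejm dzl cevv egzu ypxe qyiip lye roihh
Final line count: 9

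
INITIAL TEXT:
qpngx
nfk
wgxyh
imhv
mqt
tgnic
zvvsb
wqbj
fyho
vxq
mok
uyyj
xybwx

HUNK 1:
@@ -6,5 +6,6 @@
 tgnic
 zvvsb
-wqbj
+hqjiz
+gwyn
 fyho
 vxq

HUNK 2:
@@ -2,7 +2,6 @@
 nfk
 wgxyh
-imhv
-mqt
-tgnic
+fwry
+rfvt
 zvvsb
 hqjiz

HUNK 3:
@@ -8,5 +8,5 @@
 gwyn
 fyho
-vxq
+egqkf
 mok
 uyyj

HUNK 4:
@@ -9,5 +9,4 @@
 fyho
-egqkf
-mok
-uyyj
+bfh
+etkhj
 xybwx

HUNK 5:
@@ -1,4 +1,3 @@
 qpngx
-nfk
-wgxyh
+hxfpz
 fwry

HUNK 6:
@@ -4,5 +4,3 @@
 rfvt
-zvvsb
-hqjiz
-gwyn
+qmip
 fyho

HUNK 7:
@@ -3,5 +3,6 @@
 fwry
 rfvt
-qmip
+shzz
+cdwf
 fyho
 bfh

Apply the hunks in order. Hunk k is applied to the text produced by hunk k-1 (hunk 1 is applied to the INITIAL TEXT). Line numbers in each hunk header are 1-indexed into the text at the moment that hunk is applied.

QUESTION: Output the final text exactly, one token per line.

Hunk 1: at line 6 remove [wqbj] add [hqjiz,gwyn] -> 14 lines: qpngx nfk wgxyh imhv mqt tgnic zvvsb hqjiz gwyn fyho vxq mok uyyj xybwx
Hunk 2: at line 2 remove [imhv,mqt,tgnic] add [fwry,rfvt] -> 13 lines: qpngx nfk wgxyh fwry rfvt zvvsb hqjiz gwyn fyho vxq mok uyyj xybwx
Hunk 3: at line 8 remove [vxq] add [egqkf] -> 13 lines: qpngx nfk wgxyh fwry rfvt zvvsb hqjiz gwyn fyho egqkf mok uyyj xybwx
Hunk 4: at line 9 remove [egqkf,mok,uyyj] add [bfh,etkhj] -> 12 lines: qpngx nfk wgxyh fwry rfvt zvvsb hqjiz gwyn fyho bfh etkhj xybwx
Hunk 5: at line 1 remove [nfk,wgxyh] add [hxfpz] -> 11 lines: qpngx hxfpz fwry rfvt zvvsb hqjiz gwyn fyho bfh etkhj xybwx
Hunk 6: at line 4 remove [zvvsb,hqjiz,gwyn] add [qmip] -> 9 lines: qpngx hxfpz fwry rfvt qmip fyho bfh etkhj xybwx
Hunk 7: at line 3 remove [qmip] add [shzz,cdwf] -> 10 lines: qpngx hxfpz fwry rfvt shzz cdwf fyho bfh etkhj xybwx

Answer: qpngx
hxfpz
fwry
rfvt
shzz
cdwf
fyho
bfh
etkhj
xybwx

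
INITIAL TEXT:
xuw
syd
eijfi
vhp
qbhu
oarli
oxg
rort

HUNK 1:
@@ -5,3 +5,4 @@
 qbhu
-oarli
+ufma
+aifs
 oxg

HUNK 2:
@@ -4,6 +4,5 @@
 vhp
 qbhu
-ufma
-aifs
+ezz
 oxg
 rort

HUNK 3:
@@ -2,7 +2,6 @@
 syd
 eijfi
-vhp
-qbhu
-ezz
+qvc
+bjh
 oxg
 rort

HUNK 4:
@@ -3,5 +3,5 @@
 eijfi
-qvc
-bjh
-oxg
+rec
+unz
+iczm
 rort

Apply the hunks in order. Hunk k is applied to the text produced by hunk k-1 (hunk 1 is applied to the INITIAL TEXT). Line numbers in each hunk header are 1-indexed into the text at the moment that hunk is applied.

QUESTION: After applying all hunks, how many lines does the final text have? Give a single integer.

Answer: 7

Derivation:
Hunk 1: at line 5 remove [oarli] add [ufma,aifs] -> 9 lines: xuw syd eijfi vhp qbhu ufma aifs oxg rort
Hunk 2: at line 4 remove [ufma,aifs] add [ezz] -> 8 lines: xuw syd eijfi vhp qbhu ezz oxg rort
Hunk 3: at line 2 remove [vhp,qbhu,ezz] add [qvc,bjh] -> 7 lines: xuw syd eijfi qvc bjh oxg rort
Hunk 4: at line 3 remove [qvc,bjh,oxg] add [rec,unz,iczm] -> 7 lines: xuw syd eijfi rec unz iczm rort
Final line count: 7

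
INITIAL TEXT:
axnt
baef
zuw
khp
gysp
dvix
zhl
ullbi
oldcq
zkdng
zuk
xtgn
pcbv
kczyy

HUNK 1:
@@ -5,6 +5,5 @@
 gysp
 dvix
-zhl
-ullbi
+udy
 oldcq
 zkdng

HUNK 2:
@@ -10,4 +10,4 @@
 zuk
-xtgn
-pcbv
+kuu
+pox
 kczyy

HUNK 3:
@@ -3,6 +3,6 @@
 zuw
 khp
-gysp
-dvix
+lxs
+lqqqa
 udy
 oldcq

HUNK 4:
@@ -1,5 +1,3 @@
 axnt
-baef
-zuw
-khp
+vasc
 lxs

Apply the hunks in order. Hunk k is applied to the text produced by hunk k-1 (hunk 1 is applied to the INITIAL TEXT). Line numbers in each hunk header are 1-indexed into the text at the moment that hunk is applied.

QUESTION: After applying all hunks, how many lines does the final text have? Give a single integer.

Hunk 1: at line 5 remove [zhl,ullbi] add [udy] -> 13 lines: axnt baef zuw khp gysp dvix udy oldcq zkdng zuk xtgn pcbv kczyy
Hunk 2: at line 10 remove [xtgn,pcbv] add [kuu,pox] -> 13 lines: axnt baef zuw khp gysp dvix udy oldcq zkdng zuk kuu pox kczyy
Hunk 3: at line 3 remove [gysp,dvix] add [lxs,lqqqa] -> 13 lines: axnt baef zuw khp lxs lqqqa udy oldcq zkdng zuk kuu pox kczyy
Hunk 4: at line 1 remove [baef,zuw,khp] add [vasc] -> 11 lines: axnt vasc lxs lqqqa udy oldcq zkdng zuk kuu pox kczyy
Final line count: 11

Answer: 11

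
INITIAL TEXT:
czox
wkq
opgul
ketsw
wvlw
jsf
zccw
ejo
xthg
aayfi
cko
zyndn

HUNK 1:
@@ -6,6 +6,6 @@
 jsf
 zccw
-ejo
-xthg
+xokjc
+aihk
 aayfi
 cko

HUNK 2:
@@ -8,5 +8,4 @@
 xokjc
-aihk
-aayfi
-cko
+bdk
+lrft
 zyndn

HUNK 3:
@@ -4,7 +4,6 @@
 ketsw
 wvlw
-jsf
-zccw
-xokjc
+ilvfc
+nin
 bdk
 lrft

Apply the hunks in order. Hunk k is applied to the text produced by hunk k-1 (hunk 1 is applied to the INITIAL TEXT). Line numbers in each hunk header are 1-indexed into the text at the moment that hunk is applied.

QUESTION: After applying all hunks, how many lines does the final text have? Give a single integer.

Answer: 10

Derivation:
Hunk 1: at line 6 remove [ejo,xthg] add [xokjc,aihk] -> 12 lines: czox wkq opgul ketsw wvlw jsf zccw xokjc aihk aayfi cko zyndn
Hunk 2: at line 8 remove [aihk,aayfi,cko] add [bdk,lrft] -> 11 lines: czox wkq opgul ketsw wvlw jsf zccw xokjc bdk lrft zyndn
Hunk 3: at line 4 remove [jsf,zccw,xokjc] add [ilvfc,nin] -> 10 lines: czox wkq opgul ketsw wvlw ilvfc nin bdk lrft zyndn
Final line count: 10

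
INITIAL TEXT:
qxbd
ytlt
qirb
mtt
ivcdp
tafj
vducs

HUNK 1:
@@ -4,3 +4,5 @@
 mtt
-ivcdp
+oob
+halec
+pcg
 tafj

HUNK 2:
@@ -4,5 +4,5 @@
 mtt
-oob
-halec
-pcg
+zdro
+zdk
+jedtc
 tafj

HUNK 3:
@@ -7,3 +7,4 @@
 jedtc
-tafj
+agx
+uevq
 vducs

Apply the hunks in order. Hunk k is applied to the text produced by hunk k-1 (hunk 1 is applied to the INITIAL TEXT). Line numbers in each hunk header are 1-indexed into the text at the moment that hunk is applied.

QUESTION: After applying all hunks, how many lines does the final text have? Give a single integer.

Answer: 10

Derivation:
Hunk 1: at line 4 remove [ivcdp] add [oob,halec,pcg] -> 9 lines: qxbd ytlt qirb mtt oob halec pcg tafj vducs
Hunk 2: at line 4 remove [oob,halec,pcg] add [zdro,zdk,jedtc] -> 9 lines: qxbd ytlt qirb mtt zdro zdk jedtc tafj vducs
Hunk 3: at line 7 remove [tafj] add [agx,uevq] -> 10 lines: qxbd ytlt qirb mtt zdro zdk jedtc agx uevq vducs
Final line count: 10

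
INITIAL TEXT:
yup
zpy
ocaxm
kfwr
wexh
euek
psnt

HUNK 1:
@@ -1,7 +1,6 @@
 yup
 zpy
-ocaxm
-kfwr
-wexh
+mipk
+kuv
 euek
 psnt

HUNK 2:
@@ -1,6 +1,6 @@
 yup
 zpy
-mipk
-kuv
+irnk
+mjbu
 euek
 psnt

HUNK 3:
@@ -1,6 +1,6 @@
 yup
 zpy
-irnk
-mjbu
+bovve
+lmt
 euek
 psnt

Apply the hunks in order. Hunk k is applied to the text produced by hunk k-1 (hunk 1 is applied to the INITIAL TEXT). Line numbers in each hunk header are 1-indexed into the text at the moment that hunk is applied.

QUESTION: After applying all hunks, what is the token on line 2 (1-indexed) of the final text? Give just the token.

Answer: zpy

Derivation:
Hunk 1: at line 1 remove [ocaxm,kfwr,wexh] add [mipk,kuv] -> 6 lines: yup zpy mipk kuv euek psnt
Hunk 2: at line 1 remove [mipk,kuv] add [irnk,mjbu] -> 6 lines: yup zpy irnk mjbu euek psnt
Hunk 3: at line 1 remove [irnk,mjbu] add [bovve,lmt] -> 6 lines: yup zpy bovve lmt euek psnt
Final line 2: zpy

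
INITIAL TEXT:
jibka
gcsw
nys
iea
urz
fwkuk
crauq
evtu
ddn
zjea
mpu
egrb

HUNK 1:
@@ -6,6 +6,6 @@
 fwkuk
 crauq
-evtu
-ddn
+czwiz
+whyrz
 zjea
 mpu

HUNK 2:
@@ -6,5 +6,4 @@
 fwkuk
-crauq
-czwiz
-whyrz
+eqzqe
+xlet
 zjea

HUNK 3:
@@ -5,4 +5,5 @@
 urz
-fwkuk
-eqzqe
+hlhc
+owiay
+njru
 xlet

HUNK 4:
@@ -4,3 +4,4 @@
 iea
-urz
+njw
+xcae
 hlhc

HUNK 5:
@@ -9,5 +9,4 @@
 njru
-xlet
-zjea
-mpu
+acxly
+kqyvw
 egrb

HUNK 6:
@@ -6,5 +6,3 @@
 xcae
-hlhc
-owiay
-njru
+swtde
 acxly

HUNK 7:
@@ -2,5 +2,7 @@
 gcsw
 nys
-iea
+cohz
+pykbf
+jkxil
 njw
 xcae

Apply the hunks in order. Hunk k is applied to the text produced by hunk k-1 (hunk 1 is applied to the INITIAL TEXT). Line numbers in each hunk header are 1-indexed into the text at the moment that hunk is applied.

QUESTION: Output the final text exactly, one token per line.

Answer: jibka
gcsw
nys
cohz
pykbf
jkxil
njw
xcae
swtde
acxly
kqyvw
egrb

Derivation:
Hunk 1: at line 6 remove [evtu,ddn] add [czwiz,whyrz] -> 12 lines: jibka gcsw nys iea urz fwkuk crauq czwiz whyrz zjea mpu egrb
Hunk 2: at line 6 remove [crauq,czwiz,whyrz] add [eqzqe,xlet] -> 11 lines: jibka gcsw nys iea urz fwkuk eqzqe xlet zjea mpu egrb
Hunk 3: at line 5 remove [fwkuk,eqzqe] add [hlhc,owiay,njru] -> 12 lines: jibka gcsw nys iea urz hlhc owiay njru xlet zjea mpu egrb
Hunk 4: at line 4 remove [urz] add [njw,xcae] -> 13 lines: jibka gcsw nys iea njw xcae hlhc owiay njru xlet zjea mpu egrb
Hunk 5: at line 9 remove [xlet,zjea,mpu] add [acxly,kqyvw] -> 12 lines: jibka gcsw nys iea njw xcae hlhc owiay njru acxly kqyvw egrb
Hunk 6: at line 6 remove [hlhc,owiay,njru] add [swtde] -> 10 lines: jibka gcsw nys iea njw xcae swtde acxly kqyvw egrb
Hunk 7: at line 2 remove [iea] add [cohz,pykbf,jkxil] -> 12 lines: jibka gcsw nys cohz pykbf jkxil njw xcae swtde acxly kqyvw egrb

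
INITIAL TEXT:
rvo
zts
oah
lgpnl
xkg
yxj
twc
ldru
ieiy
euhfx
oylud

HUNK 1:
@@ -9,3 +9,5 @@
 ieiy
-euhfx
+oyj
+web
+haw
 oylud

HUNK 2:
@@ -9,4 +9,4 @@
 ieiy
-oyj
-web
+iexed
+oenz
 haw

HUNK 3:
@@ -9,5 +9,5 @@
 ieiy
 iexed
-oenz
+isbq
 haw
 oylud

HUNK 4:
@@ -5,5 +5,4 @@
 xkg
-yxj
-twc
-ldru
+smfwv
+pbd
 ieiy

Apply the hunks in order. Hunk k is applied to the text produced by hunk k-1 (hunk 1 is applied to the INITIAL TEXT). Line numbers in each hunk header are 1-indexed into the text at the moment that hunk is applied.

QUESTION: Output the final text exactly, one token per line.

Answer: rvo
zts
oah
lgpnl
xkg
smfwv
pbd
ieiy
iexed
isbq
haw
oylud

Derivation:
Hunk 1: at line 9 remove [euhfx] add [oyj,web,haw] -> 13 lines: rvo zts oah lgpnl xkg yxj twc ldru ieiy oyj web haw oylud
Hunk 2: at line 9 remove [oyj,web] add [iexed,oenz] -> 13 lines: rvo zts oah lgpnl xkg yxj twc ldru ieiy iexed oenz haw oylud
Hunk 3: at line 9 remove [oenz] add [isbq] -> 13 lines: rvo zts oah lgpnl xkg yxj twc ldru ieiy iexed isbq haw oylud
Hunk 4: at line 5 remove [yxj,twc,ldru] add [smfwv,pbd] -> 12 lines: rvo zts oah lgpnl xkg smfwv pbd ieiy iexed isbq haw oylud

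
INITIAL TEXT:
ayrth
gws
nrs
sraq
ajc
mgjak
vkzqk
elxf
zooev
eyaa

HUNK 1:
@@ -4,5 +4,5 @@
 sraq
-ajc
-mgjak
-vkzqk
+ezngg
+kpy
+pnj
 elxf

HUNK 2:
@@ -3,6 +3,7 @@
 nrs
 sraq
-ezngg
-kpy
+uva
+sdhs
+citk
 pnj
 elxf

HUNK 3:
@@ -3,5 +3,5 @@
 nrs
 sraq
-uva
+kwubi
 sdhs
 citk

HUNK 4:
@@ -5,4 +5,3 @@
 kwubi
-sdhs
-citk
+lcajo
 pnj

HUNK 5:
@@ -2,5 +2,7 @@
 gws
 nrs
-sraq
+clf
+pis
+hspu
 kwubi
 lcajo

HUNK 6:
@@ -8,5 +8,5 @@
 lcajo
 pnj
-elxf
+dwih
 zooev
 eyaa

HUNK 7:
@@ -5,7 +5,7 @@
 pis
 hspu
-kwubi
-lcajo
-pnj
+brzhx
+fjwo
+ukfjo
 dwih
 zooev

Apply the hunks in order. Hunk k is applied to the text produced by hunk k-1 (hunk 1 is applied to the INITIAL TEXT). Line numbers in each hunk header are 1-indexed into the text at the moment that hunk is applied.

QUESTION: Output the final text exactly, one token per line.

Hunk 1: at line 4 remove [ajc,mgjak,vkzqk] add [ezngg,kpy,pnj] -> 10 lines: ayrth gws nrs sraq ezngg kpy pnj elxf zooev eyaa
Hunk 2: at line 3 remove [ezngg,kpy] add [uva,sdhs,citk] -> 11 lines: ayrth gws nrs sraq uva sdhs citk pnj elxf zooev eyaa
Hunk 3: at line 3 remove [uva] add [kwubi] -> 11 lines: ayrth gws nrs sraq kwubi sdhs citk pnj elxf zooev eyaa
Hunk 4: at line 5 remove [sdhs,citk] add [lcajo] -> 10 lines: ayrth gws nrs sraq kwubi lcajo pnj elxf zooev eyaa
Hunk 5: at line 2 remove [sraq] add [clf,pis,hspu] -> 12 lines: ayrth gws nrs clf pis hspu kwubi lcajo pnj elxf zooev eyaa
Hunk 6: at line 8 remove [elxf] add [dwih] -> 12 lines: ayrth gws nrs clf pis hspu kwubi lcajo pnj dwih zooev eyaa
Hunk 7: at line 5 remove [kwubi,lcajo,pnj] add [brzhx,fjwo,ukfjo] -> 12 lines: ayrth gws nrs clf pis hspu brzhx fjwo ukfjo dwih zooev eyaa

Answer: ayrth
gws
nrs
clf
pis
hspu
brzhx
fjwo
ukfjo
dwih
zooev
eyaa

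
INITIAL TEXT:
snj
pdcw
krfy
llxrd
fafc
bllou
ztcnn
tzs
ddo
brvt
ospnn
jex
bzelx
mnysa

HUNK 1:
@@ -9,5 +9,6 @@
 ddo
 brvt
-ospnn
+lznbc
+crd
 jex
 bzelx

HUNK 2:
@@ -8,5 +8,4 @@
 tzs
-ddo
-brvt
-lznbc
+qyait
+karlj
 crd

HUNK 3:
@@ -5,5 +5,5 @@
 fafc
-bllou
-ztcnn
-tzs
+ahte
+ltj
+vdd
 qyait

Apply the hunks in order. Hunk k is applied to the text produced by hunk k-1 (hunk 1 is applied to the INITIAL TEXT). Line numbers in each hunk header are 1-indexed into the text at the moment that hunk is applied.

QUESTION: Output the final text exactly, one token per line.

Answer: snj
pdcw
krfy
llxrd
fafc
ahte
ltj
vdd
qyait
karlj
crd
jex
bzelx
mnysa

Derivation:
Hunk 1: at line 9 remove [ospnn] add [lznbc,crd] -> 15 lines: snj pdcw krfy llxrd fafc bllou ztcnn tzs ddo brvt lznbc crd jex bzelx mnysa
Hunk 2: at line 8 remove [ddo,brvt,lznbc] add [qyait,karlj] -> 14 lines: snj pdcw krfy llxrd fafc bllou ztcnn tzs qyait karlj crd jex bzelx mnysa
Hunk 3: at line 5 remove [bllou,ztcnn,tzs] add [ahte,ltj,vdd] -> 14 lines: snj pdcw krfy llxrd fafc ahte ltj vdd qyait karlj crd jex bzelx mnysa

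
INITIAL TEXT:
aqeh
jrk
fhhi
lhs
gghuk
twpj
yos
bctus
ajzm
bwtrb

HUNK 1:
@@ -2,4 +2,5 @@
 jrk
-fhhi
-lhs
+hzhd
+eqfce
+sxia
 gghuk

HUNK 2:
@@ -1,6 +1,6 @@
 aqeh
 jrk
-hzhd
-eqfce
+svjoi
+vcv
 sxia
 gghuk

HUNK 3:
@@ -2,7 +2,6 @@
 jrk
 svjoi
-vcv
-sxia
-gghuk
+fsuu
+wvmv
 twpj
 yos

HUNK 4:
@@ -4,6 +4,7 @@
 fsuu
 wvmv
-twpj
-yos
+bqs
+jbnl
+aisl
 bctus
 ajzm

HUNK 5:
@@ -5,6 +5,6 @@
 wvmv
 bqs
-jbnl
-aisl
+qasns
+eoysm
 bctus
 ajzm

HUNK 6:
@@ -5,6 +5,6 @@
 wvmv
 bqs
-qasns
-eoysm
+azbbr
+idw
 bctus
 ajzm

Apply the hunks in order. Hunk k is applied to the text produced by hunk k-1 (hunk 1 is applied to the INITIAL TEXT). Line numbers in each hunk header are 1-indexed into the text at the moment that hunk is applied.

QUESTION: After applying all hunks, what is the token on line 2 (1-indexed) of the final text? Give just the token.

Hunk 1: at line 2 remove [fhhi,lhs] add [hzhd,eqfce,sxia] -> 11 lines: aqeh jrk hzhd eqfce sxia gghuk twpj yos bctus ajzm bwtrb
Hunk 2: at line 1 remove [hzhd,eqfce] add [svjoi,vcv] -> 11 lines: aqeh jrk svjoi vcv sxia gghuk twpj yos bctus ajzm bwtrb
Hunk 3: at line 2 remove [vcv,sxia,gghuk] add [fsuu,wvmv] -> 10 lines: aqeh jrk svjoi fsuu wvmv twpj yos bctus ajzm bwtrb
Hunk 4: at line 4 remove [twpj,yos] add [bqs,jbnl,aisl] -> 11 lines: aqeh jrk svjoi fsuu wvmv bqs jbnl aisl bctus ajzm bwtrb
Hunk 5: at line 5 remove [jbnl,aisl] add [qasns,eoysm] -> 11 lines: aqeh jrk svjoi fsuu wvmv bqs qasns eoysm bctus ajzm bwtrb
Hunk 6: at line 5 remove [qasns,eoysm] add [azbbr,idw] -> 11 lines: aqeh jrk svjoi fsuu wvmv bqs azbbr idw bctus ajzm bwtrb
Final line 2: jrk

Answer: jrk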